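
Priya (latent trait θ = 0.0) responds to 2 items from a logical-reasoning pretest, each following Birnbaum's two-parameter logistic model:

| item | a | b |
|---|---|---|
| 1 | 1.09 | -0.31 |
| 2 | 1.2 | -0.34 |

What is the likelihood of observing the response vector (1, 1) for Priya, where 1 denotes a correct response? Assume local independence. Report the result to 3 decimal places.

P(θ) = 1 / (1 + exp(−a(θ − b)))
P_1 = 1/(1+e^{-0.3379}) = 0.5837
P_2 = 1/(1+e^{-0.4080}) = 0.6006
L = P_1 × P_2 = 0.5837 × 0.6006 = 0.35056

0.351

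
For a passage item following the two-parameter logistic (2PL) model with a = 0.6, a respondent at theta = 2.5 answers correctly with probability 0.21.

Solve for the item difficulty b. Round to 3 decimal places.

4.708

P(theta) = 1 / (1 + exp(−a(theta − b)))
logit(0.21) = ln(0.21/0.79) = -1.3249
b = theta − logit/(a) = 2.5 − (-1.3249)/0.6000 = 4.7082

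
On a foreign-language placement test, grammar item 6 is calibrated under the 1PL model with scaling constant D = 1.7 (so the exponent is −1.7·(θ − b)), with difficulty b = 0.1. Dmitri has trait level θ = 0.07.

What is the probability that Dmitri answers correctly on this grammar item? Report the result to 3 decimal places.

0.487

P(θ) = 1 / (1 + exp(−D·(θ − b)))
Exponent: 1.7 × (0.07 − 0.1) = -0.0510
1/(1 + e^{0.0510}) = 0.4873
P = 0.4873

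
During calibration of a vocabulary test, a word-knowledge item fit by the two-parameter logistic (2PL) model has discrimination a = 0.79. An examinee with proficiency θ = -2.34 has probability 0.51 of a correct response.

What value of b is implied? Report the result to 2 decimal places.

P(θ) = 1 / (1 + exp(−a(θ − b)))
logit(0.51) = ln(0.51/0.49) = 0.0400
b = θ − logit/(a) = -2.34 − 0.0400/0.7900 = -2.3906

-2.39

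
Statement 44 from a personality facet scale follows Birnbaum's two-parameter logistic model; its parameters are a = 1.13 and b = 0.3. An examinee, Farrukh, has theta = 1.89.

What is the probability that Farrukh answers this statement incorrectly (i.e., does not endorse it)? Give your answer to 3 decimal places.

0.142

P(theta) = 1 / (1 + exp(−a(theta − b)))
Exponent: 1.13 × (1.89 − 0.3) = 1.7967
1/(1 + e^{-1.7967}) = 0.8577
P(incorrect) = 1 − 0.8577 = 0.1423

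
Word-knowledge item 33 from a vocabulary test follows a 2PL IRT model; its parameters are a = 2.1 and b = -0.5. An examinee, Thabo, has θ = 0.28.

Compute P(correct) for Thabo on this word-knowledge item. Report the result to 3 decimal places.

0.837

P(θ) = 1 / (1 + exp(−a(θ − b)))
Exponent: 2.1 × (0.28 − (-0.5)) = 1.6380
1/(1 + e^{-1.6380}) = 0.8373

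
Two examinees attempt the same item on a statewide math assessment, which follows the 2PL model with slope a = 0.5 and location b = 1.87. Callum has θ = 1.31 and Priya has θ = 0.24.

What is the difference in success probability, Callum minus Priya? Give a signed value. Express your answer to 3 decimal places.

0.124

P(θ) = 1 / (1 + exp(−a(θ − b)))
P(Callum) = 0.4305  [exponent -0.2800]
P(Priya) = 0.3068  [exponent -0.8150]
Difference = 0.4305 − 0.3068 = 0.1236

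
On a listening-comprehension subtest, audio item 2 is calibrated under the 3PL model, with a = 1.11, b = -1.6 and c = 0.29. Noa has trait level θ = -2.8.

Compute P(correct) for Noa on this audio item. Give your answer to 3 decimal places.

0.438

P(θ) = c + (1 − c) · 1 / (1 + exp(−a(θ − b)))
Exponent: 1.11 × (-2.8 − (-1.6)) = -1.3320
1/(1 + e^{1.3320}) = 0.2088
P = 0.29 + 0.71 × 0.2088 = 0.4383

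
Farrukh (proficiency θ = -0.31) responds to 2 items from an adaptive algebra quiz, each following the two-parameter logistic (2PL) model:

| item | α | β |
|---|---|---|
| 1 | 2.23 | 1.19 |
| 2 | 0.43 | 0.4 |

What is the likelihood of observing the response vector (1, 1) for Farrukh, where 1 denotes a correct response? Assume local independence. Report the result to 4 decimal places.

P(θ) = 1 / (1 + exp(−α(θ − β)))
P_1 = 1/(1+e^{3.3450}) = 0.0341
P_2 = 1/(1+e^{0.3053}) = 0.4243
L = P_1 × P_2 = 0.0341 × 0.4243 = 0.01445

0.0145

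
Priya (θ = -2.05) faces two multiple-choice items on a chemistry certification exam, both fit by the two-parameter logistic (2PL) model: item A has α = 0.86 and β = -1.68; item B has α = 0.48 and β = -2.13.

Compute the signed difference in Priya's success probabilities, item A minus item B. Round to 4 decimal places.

P(θ) = 1 / (1 + exp(−α(θ − β)))
P_A = 0.4211
P_B = 0.5096
P_A − P_B = -0.0885

-0.0885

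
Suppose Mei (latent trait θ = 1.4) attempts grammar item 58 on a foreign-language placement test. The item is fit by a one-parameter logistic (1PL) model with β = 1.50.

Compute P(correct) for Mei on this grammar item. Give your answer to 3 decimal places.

0.475

P(θ) = 1 / (1 + exp(−(θ − β)))
Exponent: (1.4 − 1.50) = -0.1000
1/(1 + e^{0.1000}) = 0.4750
P = 0.4750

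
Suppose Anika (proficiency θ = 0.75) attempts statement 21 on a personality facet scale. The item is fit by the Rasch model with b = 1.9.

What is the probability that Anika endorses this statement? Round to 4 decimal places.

0.2405

P(θ) = 1 / (1 + exp(−(θ − b)))
Exponent: (0.75 − 1.9) = -1.1500
1/(1 + e^{1.1500}) = 0.2405
P = 0.2405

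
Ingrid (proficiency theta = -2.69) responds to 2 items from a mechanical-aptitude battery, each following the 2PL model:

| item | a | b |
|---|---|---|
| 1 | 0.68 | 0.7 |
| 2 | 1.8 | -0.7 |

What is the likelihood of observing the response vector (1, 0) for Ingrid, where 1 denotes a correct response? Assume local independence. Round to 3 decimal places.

P(theta) = 1 / (1 + exp(−a(theta − b)))
P_1 = 1/(1+e^{2.3052}) = 0.0907
P_2 = 1/(1+e^{3.5820}) = 0.0271
L = P_1 × (1−P_2) = 0.0907 × 0.9729 = 0.08824

0.088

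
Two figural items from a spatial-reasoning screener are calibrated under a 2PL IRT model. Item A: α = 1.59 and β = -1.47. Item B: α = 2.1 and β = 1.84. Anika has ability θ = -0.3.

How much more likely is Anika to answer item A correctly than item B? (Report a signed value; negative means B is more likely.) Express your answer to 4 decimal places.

P(θ) = 1 / (1 + exp(−α(θ − β)))
P_A = 0.8653
P_B = 0.0111
P_A − P_B = 0.8543

0.8543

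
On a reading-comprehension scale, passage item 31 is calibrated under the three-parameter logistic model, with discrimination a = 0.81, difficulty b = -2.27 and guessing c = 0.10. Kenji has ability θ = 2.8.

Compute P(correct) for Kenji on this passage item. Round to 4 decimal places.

P(θ) = c + (1 − c) · 1 / (1 + exp(−a(θ − b)))
Exponent: 0.81 × (2.8 − (-2.27)) = 4.1067
1/(1 + e^{-4.1067}) = 0.9838
P = 0.10 + 0.90 × 0.9838 = 0.9854

0.9854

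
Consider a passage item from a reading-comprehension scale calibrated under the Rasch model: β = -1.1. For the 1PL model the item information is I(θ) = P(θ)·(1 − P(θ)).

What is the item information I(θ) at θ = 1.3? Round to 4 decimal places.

0.0763

P = 1/(1+e^{-2.4000}) = 0.9168
P(1−P) = 0.9168 × 0.0832 = 0.0763
I = P(1−P) = 0.07625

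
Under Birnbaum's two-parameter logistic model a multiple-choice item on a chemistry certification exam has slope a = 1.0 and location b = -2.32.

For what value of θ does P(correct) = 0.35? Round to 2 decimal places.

P(θ) = 1 / (1 + exp(−a(θ − b)))
logit = ln(0.3500/0.6500) = -0.6190
θ = b + logit/(a) = -2.32 + (-0.6190)/1.0000 = -2.9390

-2.94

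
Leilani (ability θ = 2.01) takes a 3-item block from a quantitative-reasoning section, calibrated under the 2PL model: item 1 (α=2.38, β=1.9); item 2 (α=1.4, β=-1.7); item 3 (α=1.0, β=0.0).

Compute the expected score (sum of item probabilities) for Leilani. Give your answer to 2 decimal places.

2.44

P(θ) = 1 / (1 + exp(−α(θ − β)))
P_1 = 1/(1+e^{-0.2618}) = 0.5651
P_2 = 1/(1+e^{-5.1940}) = 0.9945
P_3 = 1/(1+e^{-2.0100}) = 0.8818
E[score] = 0.5651 + 0.9945 + 0.8818 = 2.4414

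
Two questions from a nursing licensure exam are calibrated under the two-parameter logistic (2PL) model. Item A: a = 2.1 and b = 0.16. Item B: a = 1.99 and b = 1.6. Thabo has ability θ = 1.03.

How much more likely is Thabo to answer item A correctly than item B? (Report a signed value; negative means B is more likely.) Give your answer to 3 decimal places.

0.618

P(θ) = 1 / (1 + exp(−a(θ − b)))
P_A = 0.8614
P_B = 0.2434
P_A − P_B = 0.6180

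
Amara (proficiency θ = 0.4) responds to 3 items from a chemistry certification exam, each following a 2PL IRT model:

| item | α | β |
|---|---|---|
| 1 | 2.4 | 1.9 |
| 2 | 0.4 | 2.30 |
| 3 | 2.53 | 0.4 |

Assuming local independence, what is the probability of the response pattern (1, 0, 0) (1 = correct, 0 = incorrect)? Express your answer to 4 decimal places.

0.0091

P(θ) = 1 / (1 + exp(−α(θ − β)))
P_1 = 1/(1+e^{3.6000}) = 0.0266
P_2 = 1/(1+e^{0.7600}) = 0.3186
P_3 = 1/(1+e^{0.0000}) = 0.5000
L = P_1 × (1−P_2) × (1−P_3) = 0.0266 × 0.6814 × 0.5000 = 0.00906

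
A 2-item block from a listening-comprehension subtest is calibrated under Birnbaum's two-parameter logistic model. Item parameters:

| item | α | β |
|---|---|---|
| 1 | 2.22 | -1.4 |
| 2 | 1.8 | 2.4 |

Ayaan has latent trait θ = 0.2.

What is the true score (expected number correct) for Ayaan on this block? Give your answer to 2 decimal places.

0.99

P(θ) = 1 / (1 + exp(−α(θ − β)))
P_1 = 1/(1+e^{-3.5520}) = 0.9721
P_2 = 1/(1+e^{3.9600}) = 0.0187
E[score] = 0.9721 + 0.0187 = 0.9908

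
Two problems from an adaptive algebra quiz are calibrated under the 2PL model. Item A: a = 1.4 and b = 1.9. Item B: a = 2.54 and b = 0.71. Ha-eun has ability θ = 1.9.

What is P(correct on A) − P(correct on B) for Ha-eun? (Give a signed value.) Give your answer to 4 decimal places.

P(θ) = 1 / (1 + exp(−a(θ − b)))
P_A = 0.5000
P_B = 0.9536
P_A − P_B = -0.4536

-0.4536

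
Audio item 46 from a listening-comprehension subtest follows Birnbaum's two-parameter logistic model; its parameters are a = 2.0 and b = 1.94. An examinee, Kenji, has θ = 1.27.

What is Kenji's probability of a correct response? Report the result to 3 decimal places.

0.208

P(θ) = 1 / (1 + exp(−a(θ − b)))
Exponent: 2.0 × (1.27 − 1.94) = -1.3400
1/(1 + e^{1.3400}) = 0.2075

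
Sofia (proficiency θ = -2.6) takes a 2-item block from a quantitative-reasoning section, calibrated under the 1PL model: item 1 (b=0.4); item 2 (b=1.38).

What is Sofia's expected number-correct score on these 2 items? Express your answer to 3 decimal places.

P(θ) = 1 / (1 + exp(−(θ − b)))
P_1 = 1/(1+e^{3.0000}) = 0.0474
P_2 = 1/(1+e^{3.9800}) = 0.0183
E[score] = 0.0474 + 0.0183 = 0.0658

0.066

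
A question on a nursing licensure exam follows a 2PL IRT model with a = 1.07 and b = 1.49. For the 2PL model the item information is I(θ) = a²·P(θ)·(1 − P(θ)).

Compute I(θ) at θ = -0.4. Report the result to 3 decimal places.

P = 1/(1+e^{2.0223}) = 0.1169
P(1−P) = 0.1169 × 0.8831 = 0.1032
I = a² × P(1−P) = 1.07² × 0.1032 = 0.11818

0.118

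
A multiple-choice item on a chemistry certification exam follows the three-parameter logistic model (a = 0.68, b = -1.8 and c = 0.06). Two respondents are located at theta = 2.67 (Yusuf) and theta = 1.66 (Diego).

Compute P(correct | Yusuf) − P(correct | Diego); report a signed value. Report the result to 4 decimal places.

0.0387

P(theta) = c + (1 − c) · 1 / (1 + exp(−a(theta − b)))
P(Yusuf) = 0.9571  [exponent 3.0396]
P(Diego) = 0.9184  [exponent 2.3528]
Difference = 0.9571 − 0.9184 = 0.0387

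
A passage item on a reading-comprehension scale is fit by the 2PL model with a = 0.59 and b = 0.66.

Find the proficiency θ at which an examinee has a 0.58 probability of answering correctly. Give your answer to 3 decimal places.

1.207

P(θ) = 1 / (1 + exp(−a(θ − b)))
logit = ln(0.5800/0.4200) = 0.3228
θ = b + logit/(a) = 0.66 + 0.3228/0.5900 = 1.2071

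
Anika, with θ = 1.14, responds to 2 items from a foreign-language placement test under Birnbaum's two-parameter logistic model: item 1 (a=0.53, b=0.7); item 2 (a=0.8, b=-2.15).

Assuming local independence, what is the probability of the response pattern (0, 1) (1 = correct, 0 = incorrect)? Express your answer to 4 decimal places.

P(θ) = 1 / (1 + exp(−a(θ − b)))
P_1 = 1/(1+e^{-0.2332}) = 0.5580
P_2 = 1/(1+e^{-2.6320}) = 0.9329
L = (1−P_1) × P_2 = 0.4420 × 0.9329 = 0.41230

0.4123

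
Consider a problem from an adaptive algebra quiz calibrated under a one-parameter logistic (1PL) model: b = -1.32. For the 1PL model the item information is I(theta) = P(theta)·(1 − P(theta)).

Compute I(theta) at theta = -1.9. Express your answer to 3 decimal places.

0.230

P = 1/(1+e^{0.5800}) = 0.3589
P(1−P) = 0.3589 × 0.6411 = 0.2301
I = P(1−P) = 0.23010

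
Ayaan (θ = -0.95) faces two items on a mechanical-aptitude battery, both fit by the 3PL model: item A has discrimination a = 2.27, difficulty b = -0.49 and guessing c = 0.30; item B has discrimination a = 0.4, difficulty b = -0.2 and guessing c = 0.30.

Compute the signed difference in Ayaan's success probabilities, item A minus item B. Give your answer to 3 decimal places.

-0.116

P(θ) = c + (1 − c) · 1 / (1 + exp(−a(θ − b)))
P_A = 0.4822
P_B = 0.5979
P_A − P_B = -0.1157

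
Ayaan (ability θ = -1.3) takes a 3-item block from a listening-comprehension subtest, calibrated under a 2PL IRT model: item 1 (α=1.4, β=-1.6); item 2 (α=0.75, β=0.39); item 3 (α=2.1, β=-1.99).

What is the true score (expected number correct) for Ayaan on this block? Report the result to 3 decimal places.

1.633

P(θ) = 1 / (1 + exp(−α(θ − β)))
P_1 = 1/(1+e^{-0.4200}) = 0.6035
P_2 = 1/(1+e^{1.2675}) = 0.2197
P_3 = 1/(1+e^{-1.4490}) = 0.8098
E[score] = 0.6035 + 0.2197 + 0.8098 = 1.6330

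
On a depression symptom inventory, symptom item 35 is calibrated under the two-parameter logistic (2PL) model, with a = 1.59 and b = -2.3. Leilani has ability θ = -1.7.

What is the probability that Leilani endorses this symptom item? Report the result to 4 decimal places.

P(θ) = 1 / (1 + exp(−a(θ − b)))
Exponent: 1.59 × (-1.7 − (-2.3)) = 0.9540
1/(1 + e^{-0.9540}) = 0.7219

0.7219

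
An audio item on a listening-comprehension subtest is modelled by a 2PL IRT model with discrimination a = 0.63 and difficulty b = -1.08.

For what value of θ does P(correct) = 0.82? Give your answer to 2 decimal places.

1.33

P(θ) = 1 / (1 + exp(−a(θ − b)))
logit = ln(0.8200/0.1800) = 1.5163
θ = b + logit/(a) = -1.08 + 1.5163/0.6300 = 1.3269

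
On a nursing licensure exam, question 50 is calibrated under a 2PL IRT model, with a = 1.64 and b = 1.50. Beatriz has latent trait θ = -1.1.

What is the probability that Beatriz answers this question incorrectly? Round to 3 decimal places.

P(θ) = 1 / (1 + exp(−a(θ − b)))
Exponent: 1.64 × (-1.1 − 1.50) = -4.2640
1/(1 + e^{4.2640}) = 0.0139
P(incorrect) = 1 − 0.0139 = 0.9861

0.986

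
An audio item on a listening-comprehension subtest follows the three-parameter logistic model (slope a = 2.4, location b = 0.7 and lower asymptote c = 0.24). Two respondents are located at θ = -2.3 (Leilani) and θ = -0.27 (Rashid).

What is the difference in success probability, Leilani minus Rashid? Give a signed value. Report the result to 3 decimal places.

-0.067

P(θ) = c + (1 − c) · 1 / (1 + exp(−a(θ − b)))
P(Leilani) = 0.2406  [exponent -7.2000]
P(Rashid) = 0.3075  [exponent -2.3280]
Difference = 0.2406 − 0.3075 = -0.0669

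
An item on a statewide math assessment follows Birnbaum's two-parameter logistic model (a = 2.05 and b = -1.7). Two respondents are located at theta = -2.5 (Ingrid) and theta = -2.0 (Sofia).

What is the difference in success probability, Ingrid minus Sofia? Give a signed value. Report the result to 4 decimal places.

-0.1885

P(theta) = 1 / (1 + exp(−a(theta − b)))
P(Ingrid) = 0.1625  [exponent -1.6400]
P(Sofia) = 0.3509  [exponent -0.6150]
Difference = 0.1625 − 0.3509 = -0.1885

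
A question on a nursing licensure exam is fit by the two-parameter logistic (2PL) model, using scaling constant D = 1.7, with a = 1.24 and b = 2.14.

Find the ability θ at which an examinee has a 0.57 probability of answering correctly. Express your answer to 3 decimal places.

P(θ) = 1 / (1 + exp(−D·a(θ − b)))
logit = ln(0.5700/0.4300) = 0.2819
θ = b + logit/(1.7·a) = 2.14 + 0.2819/2.1080 = 2.2737

2.274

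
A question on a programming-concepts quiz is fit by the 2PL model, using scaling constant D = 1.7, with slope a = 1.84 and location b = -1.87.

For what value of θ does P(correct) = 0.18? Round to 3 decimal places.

-2.355

P(θ) = 1 / (1 + exp(−D·a(θ − b)))
logit = ln(0.1800/0.8200) = -1.5163
θ = b + logit/(1.7·a) = -1.87 + (-1.5163)/3.1280 = -2.3548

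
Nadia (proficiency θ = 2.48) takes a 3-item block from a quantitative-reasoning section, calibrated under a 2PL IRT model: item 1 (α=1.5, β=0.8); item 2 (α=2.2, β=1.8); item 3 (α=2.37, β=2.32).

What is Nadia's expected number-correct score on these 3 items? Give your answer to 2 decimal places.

P(θ) = 1 / (1 + exp(−α(θ − β)))
P_1 = 1/(1+e^{-2.5200}) = 0.9255
P_2 = 1/(1+e^{-1.4960}) = 0.8170
P_3 = 1/(1+e^{-0.3792}) = 0.5937
E[score] = 0.9255 + 0.8170 + 0.5937 = 2.3362

2.34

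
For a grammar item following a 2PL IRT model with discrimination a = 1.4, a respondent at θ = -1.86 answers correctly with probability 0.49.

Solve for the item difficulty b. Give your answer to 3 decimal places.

-1.831

P(θ) = 1 / (1 + exp(−a(θ − b)))
logit(0.49) = ln(0.49/0.51) = -0.0400
b = θ − logit/(a) = -1.86 − (-0.0400)/1.4000 = -1.8314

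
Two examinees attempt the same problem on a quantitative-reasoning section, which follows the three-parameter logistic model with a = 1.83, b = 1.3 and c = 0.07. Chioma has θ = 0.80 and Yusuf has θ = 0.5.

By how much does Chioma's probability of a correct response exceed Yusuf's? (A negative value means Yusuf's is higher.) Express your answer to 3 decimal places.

0.091

P(θ) = c + (1 − c) · 1 / (1 + exp(−a(θ − b)))
P(Chioma) = 0.3360  [exponent -0.9150]
P(Yusuf) = 0.2447  [exponent -1.4640]
Difference = 0.3360 − 0.2447 = 0.0913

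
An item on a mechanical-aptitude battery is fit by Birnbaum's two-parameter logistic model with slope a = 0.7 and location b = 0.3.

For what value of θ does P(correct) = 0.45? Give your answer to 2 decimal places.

P(θ) = 1 / (1 + exp(−a(θ − b)))
logit = ln(0.4500/0.5500) = -0.2007
θ = b + logit/(a) = 0.3 + (-0.2007)/0.7000 = 0.0133

0.01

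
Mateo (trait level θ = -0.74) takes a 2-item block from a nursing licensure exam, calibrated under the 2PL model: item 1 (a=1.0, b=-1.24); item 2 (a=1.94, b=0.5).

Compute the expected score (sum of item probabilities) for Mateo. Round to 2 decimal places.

0.71

P(θ) = 1 / (1 + exp(−a(θ − b)))
P_1 = 1/(1+e^{-0.5000}) = 0.6225
P_2 = 1/(1+e^{2.4056}) = 0.0827
E[score] = 0.6225 + 0.0827 = 0.7052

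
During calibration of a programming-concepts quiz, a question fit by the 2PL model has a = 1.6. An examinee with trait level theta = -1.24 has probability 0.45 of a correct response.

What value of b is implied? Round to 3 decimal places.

P(theta) = 1 / (1 + exp(−a(theta − b)))
logit(0.45) = ln(0.45/0.55) = -0.2007
b = theta − logit/(a) = -1.24 − (-0.2007)/1.6000 = -1.1146

-1.115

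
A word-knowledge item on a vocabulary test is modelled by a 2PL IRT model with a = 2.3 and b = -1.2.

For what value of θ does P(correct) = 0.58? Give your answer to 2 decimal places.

P(θ) = 1 / (1 + exp(−a(θ − b)))
logit = ln(0.5800/0.4200) = 0.3228
θ = b + logit/(a) = -1.2 + 0.3228/2.3000 = -1.0597

-1.06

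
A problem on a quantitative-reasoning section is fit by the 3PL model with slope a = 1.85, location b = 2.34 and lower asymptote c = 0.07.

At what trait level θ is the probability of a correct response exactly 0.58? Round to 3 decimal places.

P(θ) = c + (1 − c) · 1 / (1 + exp(−a(θ − b)))
Remove guessing floor: (0.58 − 0.07)/(1 − 0.07) = 0.5484
logit = ln(0.5484/0.4516) = 0.1942
θ = b + logit/(a) = 2.34 + 0.1942/1.8500 = 2.4449

2.445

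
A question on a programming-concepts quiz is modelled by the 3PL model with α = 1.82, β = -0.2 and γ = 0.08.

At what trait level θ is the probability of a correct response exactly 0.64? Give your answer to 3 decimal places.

0.043

P(θ) = γ + (1 − γ) · 1 / (1 + exp(−α(θ − β)))
Remove guessing floor: (0.64 − 0.08)/(1 − 0.08) = 0.6087
logit = ln(0.6087/0.3913) = 0.4418
θ = β + logit/(α) = -0.2 + 0.4418/1.8200 = 0.0428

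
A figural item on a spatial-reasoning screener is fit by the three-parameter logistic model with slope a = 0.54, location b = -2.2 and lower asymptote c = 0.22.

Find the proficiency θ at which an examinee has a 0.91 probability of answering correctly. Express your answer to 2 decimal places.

1.57

P(θ) = c + (1 − c) · 1 / (1 + exp(−a(θ − b)))
Remove guessing floor: (0.91 − 0.22)/(1 − 0.22) = 0.8846
logit = ln(0.8846/0.1154) = 2.0369
θ = b + logit/(a) = -2.2 + 2.0369/0.5400 = 1.5720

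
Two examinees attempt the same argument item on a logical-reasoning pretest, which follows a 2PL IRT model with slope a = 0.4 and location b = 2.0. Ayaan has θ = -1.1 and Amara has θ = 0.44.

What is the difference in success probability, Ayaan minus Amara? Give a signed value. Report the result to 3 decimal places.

P(θ) = 1 / (1 + exp(−a(θ − b)))
P(Ayaan) = 0.2244  [exponent -1.2400]
P(Amara) = 0.3489  [exponent -0.6240]
Difference = 0.2244 − 0.3489 = -0.1244

-0.124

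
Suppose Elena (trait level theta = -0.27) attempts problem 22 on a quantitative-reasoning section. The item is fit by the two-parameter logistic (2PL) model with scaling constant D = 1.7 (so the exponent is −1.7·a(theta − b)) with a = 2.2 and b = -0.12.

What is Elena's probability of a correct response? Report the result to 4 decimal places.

P(theta) = 1 / (1 + exp(−D·a(theta − b)))
Exponent: 1.7 × 2.2 × (-0.27 − (-0.12)) = -0.5610
1/(1 + e^{0.5610}) = 0.3633
P = 0.3633

0.3633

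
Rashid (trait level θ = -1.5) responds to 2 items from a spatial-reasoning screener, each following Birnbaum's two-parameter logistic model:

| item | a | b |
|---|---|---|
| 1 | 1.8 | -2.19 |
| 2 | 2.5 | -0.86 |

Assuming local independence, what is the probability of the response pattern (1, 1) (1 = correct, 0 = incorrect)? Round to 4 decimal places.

P(θ) = 1 / (1 + exp(−a(θ − b)))
P_1 = 1/(1+e^{-1.2420}) = 0.7759
P_2 = 1/(1+e^{1.6000}) = 0.1680
L = P_1 × P_2 = 0.7759 × 0.1680 = 0.13034

0.1303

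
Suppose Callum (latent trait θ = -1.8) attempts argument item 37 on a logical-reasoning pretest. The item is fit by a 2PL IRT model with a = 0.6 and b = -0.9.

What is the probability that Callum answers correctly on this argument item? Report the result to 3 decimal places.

0.368

P(θ) = 1 / (1 + exp(−a(θ − b)))
Exponent: 0.6 × (-1.8 − (-0.9)) = -0.5400
1/(1 + e^{0.5400}) = 0.3682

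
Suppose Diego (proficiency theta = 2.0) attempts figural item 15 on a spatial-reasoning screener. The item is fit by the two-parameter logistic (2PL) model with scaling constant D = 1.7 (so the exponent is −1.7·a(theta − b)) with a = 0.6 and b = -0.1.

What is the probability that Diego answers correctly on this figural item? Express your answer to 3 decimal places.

P(theta) = 1 / (1 + exp(−D·a(theta − b)))
Exponent: 1.7 × 0.6 × (2.0 − (-0.1)) = 2.1420
1/(1 + e^{-2.1420}) = 0.8949
P = 0.8949

0.895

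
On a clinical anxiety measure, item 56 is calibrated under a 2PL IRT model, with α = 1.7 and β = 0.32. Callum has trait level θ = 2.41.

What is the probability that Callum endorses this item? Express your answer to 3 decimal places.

P(θ) = 1 / (1 + exp(−α(θ − β)))
Exponent: 1.7 × (2.41 − 0.32) = 3.5530
1/(1 + e^{-3.5530}) = 0.9722

0.972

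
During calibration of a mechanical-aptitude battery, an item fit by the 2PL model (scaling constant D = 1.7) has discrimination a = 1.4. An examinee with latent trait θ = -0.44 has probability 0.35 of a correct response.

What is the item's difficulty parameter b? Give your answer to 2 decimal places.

P(θ) = 1 / (1 + exp(−D·a(θ − b)))
logit(0.35) = ln(0.35/0.65) = -0.6190
b = θ − logit/(1.7·a) = -0.44 − (-0.6190)/2.3800 = -0.1799

-0.18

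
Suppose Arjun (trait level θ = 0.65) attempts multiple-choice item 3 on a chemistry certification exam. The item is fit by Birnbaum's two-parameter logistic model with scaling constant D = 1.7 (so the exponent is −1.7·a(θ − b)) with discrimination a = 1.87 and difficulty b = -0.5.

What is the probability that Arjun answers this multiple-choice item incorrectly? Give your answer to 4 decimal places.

P(θ) = 1 / (1 + exp(−D·a(θ − b)))
Exponent: 1.7 × 1.87 × (0.65 − (-0.5)) = 3.6559
1/(1 + e^{-3.6559}) = 0.9748
P = 0.9748
P(incorrect) = 1 − 0.9748 = 0.0252

0.0252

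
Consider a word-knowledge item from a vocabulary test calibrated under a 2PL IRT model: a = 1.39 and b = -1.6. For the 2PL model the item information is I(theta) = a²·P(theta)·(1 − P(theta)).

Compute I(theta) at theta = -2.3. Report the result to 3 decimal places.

P = 1/(1+e^{0.9730}) = 0.2743
P(1−P) = 0.2743 × 0.7257 = 0.1991
I = a² × P(1−P) = 1.39² × 0.1991 = 0.38459

0.385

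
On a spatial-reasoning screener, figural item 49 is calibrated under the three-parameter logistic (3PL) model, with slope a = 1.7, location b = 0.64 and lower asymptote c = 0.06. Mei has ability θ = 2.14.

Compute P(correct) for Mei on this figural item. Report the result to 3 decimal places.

P(θ) = c + (1 − c) · 1 / (1 + exp(−a(θ − b)))
Exponent: 1.7 × (2.14 − 0.64) = 2.5500
1/(1 + e^{-2.5500}) = 0.9276
P = 0.06 + 0.94 × 0.9276 = 0.9319

0.932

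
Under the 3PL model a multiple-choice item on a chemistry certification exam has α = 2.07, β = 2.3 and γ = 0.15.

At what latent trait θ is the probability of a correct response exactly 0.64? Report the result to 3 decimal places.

2.449

P(θ) = γ + (1 − γ) · 1 / (1 + exp(−α(θ − β)))
Remove guessing floor: (0.64 − 0.15)/(1 − 0.15) = 0.5765
logit = ln(0.5765/0.4235) = 0.3083
θ = β + logit/(α) = 2.3 + 0.3083/2.0700 = 2.4489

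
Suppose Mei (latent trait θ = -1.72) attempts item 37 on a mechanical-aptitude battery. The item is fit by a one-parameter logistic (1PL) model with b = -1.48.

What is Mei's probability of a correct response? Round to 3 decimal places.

0.440

P(θ) = 1 / (1 + exp(−(θ − b)))
Exponent: (-1.72 − (-1.48)) = -0.2400
1/(1 + e^{0.2400}) = 0.4403
P = 0.4403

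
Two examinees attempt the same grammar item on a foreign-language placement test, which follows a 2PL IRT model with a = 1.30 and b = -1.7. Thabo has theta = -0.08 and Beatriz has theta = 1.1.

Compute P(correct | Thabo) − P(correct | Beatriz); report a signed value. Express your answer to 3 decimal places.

-0.083

P(theta) = 1 / (1 + exp(−a(theta − b)))
P(Thabo) = 0.8915  [exponent 2.1060]
P(Beatriz) = 0.9744  [exponent 3.6400]
Difference = 0.8915 − 0.9744 = -0.0829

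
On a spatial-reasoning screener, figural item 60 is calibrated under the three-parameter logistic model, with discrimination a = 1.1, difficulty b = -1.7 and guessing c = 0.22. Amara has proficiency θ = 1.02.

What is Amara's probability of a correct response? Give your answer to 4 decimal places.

P(θ) = c + (1 − c) · 1 / (1 + exp(−a(θ − b)))
Exponent: 1.1 × (1.02 − (-1.7)) = 2.9920
1/(1 + e^{-2.9920}) = 0.9522
P = 0.22 + 0.78 × 0.9522 = 0.9627

0.9627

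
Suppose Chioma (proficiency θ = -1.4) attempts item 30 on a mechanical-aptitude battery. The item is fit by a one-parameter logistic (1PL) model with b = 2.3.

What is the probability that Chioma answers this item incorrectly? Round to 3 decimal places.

0.976

P(θ) = 1 / (1 + exp(−(θ − b)))
Exponent: (-1.4 − 2.3) = -3.7000
1/(1 + e^{3.7000}) = 0.0241
P = 0.0241
P(incorrect) = 1 − 0.0241 = 0.9759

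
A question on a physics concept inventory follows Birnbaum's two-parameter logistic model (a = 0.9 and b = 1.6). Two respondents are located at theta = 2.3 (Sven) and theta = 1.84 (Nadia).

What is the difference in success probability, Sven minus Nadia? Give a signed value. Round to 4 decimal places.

0.0987

P(theta) = 1 / (1 + exp(−a(theta − b)))
P(Sven) = 0.6525  [exponent 0.6300]
P(Nadia) = 0.5538  [exponent 0.2160]
Difference = 0.6525 − 0.5538 = 0.0987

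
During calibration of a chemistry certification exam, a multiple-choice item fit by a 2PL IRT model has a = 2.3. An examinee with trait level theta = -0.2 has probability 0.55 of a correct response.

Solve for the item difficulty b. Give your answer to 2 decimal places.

P(theta) = 1 / (1 + exp(−a(theta − b)))
logit(0.55) = ln(0.55/0.45) = 0.2007
b = theta − logit/(a) = -0.2 − 0.2007/2.3000 = -0.2872

-0.29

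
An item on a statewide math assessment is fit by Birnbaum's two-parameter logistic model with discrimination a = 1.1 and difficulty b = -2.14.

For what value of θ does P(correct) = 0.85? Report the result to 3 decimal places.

-0.563

P(θ) = 1 / (1 + exp(−a(θ − b)))
logit = ln(0.8500/0.1500) = 1.7346
θ = b + logit/(a) = -2.14 + 1.7346/1.1000 = -0.5631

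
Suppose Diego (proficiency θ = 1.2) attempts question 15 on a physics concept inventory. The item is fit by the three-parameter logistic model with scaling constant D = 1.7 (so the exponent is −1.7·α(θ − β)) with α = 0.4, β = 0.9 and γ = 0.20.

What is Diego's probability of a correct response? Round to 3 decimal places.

P(θ) = γ + (1 − γ) · 1 / (1 + exp(−D·α(θ − β)))
Exponent: 1.7 × 0.4 × (1.2 − 0.9) = 0.2040
1/(1 + e^{-0.2040}) = 0.5508
P = 0.20 + 0.80 × 0.5508 = 0.6407

0.641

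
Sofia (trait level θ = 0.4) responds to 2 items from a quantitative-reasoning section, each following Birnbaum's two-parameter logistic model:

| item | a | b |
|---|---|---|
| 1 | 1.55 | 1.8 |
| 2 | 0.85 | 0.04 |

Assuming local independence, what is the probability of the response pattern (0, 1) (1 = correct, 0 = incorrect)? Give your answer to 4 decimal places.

P(θ) = 1 / (1 + exp(−a(θ − b)))
P_1 = 1/(1+e^{2.1700}) = 0.1025
P_2 = 1/(1+e^{-0.3060}) = 0.5759
L = (1−P_1) × P_2 = 0.8975 × 0.5759 = 0.51689

0.5169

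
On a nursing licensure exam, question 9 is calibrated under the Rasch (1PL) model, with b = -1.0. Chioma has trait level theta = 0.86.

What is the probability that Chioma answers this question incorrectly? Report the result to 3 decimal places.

P(theta) = 1 / (1 + exp(−(theta − b)))
Exponent: (0.86 − (-1.0)) = 1.8600
1/(1 + e^{-1.8600}) = 0.8653
P = 0.8653
P(incorrect) = 1 − 0.8653 = 0.1347

0.135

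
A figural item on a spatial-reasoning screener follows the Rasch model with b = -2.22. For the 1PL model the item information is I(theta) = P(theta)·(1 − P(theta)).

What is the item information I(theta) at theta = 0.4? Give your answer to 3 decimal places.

0.063

P = 1/(1+e^{-2.6200}) = 0.9321
P(1−P) = 0.9321 × 0.0679 = 0.0633
I = P(1−P) = 0.06326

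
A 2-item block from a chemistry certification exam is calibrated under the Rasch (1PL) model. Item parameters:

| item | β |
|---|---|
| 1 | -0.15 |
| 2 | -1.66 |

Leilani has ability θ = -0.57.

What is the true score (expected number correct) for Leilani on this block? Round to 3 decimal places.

1.145

P(θ) = 1 / (1 + exp(−(θ − β)))
P_1 = 1/(1+e^{0.4200}) = 0.3965
P_2 = 1/(1+e^{-1.0900}) = 0.7484
E[score] = 0.3965 + 0.7484 = 1.1449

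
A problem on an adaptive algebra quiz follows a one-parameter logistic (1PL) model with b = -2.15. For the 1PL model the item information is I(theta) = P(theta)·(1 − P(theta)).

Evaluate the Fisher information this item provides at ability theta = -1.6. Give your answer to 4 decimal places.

0.2320

P = 1/(1+e^{-0.5500}) = 0.6341
P(1−P) = 0.6341 × 0.3659 = 0.2320
I = P(1−P) = 0.23201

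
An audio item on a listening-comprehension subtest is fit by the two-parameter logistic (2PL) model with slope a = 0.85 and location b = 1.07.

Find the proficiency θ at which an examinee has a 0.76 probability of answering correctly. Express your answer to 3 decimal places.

2.426

P(θ) = 1 / (1 + exp(−a(θ − b)))
logit = ln(0.7600/0.2400) = 1.1527
θ = b + logit/(a) = 1.07 + 1.1527/0.8500 = 2.4261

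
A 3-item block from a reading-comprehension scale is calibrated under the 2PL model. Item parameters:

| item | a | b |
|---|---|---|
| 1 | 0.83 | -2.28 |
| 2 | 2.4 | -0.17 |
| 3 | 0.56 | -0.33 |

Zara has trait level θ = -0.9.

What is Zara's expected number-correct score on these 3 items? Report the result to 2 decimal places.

P(θ) = 1 / (1 + exp(−a(θ − b)))
P_1 = 1/(1+e^{-1.1454}) = 0.7587
P_2 = 1/(1+e^{1.7520}) = 0.1478
P_3 = 1/(1+e^{0.3192}) = 0.4209
E[score] = 0.7587 + 0.1478 + 0.4209 = 1.3273

1.33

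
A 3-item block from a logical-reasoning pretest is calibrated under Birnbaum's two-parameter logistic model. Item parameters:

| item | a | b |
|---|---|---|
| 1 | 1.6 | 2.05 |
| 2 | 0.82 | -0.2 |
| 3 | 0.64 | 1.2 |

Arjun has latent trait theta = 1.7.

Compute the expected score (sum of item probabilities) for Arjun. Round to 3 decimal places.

1.769

P(theta) = 1 / (1 + exp(−a(theta − b)))
P_1 = 1/(1+e^{0.5600}) = 0.3635
P_2 = 1/(1+e^{-1.5580}) = 0.8261
P_3 = 1/(1+e^{-0.3200}) = 0.5793
E[score] = 0.3635 + 0.8261 + 0.5793 = 1.7689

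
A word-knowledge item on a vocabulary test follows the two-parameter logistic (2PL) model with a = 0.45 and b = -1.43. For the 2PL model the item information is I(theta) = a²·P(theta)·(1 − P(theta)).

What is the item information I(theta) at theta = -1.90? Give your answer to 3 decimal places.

0.050

P = 1/(1+e^{0.2115}) = 0.4473
P(1−P) = 0.4473 × 0.5527 = 0.2472
I = a² × P(1−P) = 0.45² × 0.2472 = 0.05006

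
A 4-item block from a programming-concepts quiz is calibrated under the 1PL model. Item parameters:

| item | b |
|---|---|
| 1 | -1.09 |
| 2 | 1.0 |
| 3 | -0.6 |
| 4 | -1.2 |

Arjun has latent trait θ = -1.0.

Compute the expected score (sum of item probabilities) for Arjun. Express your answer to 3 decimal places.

P(θ) = 1 / (1 + exp(−(θ − b)))
P_1 = 1/(1+e^{-0.0900}) = 0.5225
P_2 = 1/(1+e^{2.0000}) = 0.1192
P_3 = 1/(1+e^{0.4000}) = 0.4013
P_4 = 1/(1+e^{-0.2000}) = 0.5498
E[score] = 0.5225 + 0.1192 + 0.4013 + 0.5498 = 1.5928

1.593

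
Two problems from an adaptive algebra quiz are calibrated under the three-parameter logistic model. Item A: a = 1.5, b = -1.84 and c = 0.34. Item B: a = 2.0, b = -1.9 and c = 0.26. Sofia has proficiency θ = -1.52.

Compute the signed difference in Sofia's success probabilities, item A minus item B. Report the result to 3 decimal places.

-0.016

P(θ) = c + (1 − c) · 1 / (1 + exp(−a(θ − b)))
P_A = 0.7477
P_B = 0.7642
P_A − P_B = -0.0165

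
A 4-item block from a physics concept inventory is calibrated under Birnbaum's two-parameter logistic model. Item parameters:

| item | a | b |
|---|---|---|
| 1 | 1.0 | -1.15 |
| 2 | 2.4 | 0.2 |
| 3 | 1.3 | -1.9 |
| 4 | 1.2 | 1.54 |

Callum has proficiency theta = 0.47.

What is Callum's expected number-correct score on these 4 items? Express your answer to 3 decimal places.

2.664

P(theta) = 1 / (1 + exp(−a(theta − b)))
P_1 = 1/(1+e^{-1.6200}) = 0.8348
P_2 = 1/(1+e^{-0.6480}) = 0.6566
P_3 = 1/(1+e^{-3.0810}) = 0.9561
P_4 = 1/(1+e^{1.2840}) = 0.2169
E[score] = 0.8348 + 0.6566 + 0.9561 + 0.2169 = 2.6643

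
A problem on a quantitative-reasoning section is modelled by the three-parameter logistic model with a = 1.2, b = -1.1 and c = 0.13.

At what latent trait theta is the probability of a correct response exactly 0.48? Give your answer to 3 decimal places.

-1.430

P(theta) = c + (1 − c) · 1 / (1 + exp(−a(theta − b)))
Remove guessing floor: (0.48 − 0.13)/(1 − 0.13) = 0.4023
logit = ln(0.4023/0.5977) = -0.3959
theta = b + logit/(a) = -1.1 + (-0.3959)/1.2000 = -1.4299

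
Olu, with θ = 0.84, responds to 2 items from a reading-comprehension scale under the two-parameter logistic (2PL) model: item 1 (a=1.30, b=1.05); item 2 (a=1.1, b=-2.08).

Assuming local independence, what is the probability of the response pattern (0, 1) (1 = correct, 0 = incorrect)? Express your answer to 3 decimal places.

P(θ) = 1 / (1 + exp(−a(θ − b)))
P_1 = 1/(1+e^{0.2730}) = 0.4322
P_2 = 1/(1+e^{-3.2120}) = 0.9613
L = (1−P_1) × P_2 = 0.5678 × 0.9613 = 0.54584

0.546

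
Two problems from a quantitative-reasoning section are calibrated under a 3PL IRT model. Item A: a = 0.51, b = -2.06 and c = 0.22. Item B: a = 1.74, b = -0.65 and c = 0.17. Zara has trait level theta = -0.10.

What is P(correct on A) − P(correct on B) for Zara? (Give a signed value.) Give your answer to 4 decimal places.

P(theta) = c + (1 − c) · 1 / (1 + exp(−a(theta − b)))
P_A = 0.7902
P_B = 0.7697
P_A − P_B = 0.0205

0.0205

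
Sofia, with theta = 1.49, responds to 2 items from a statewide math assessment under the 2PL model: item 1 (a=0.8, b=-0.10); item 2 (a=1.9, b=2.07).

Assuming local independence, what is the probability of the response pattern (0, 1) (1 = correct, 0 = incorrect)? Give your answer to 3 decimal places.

P(theta) = 1 / (1 + exp(−a(theta − b)))
P_1 = 1/(1+e^{-1.2720}) = 0.7811
P_2 = 1/(1+e^{1.1020}) = 0.2494
L = (1−P_1) × P_2 = 0.2189 × 0.2494 = 0.05459

0.055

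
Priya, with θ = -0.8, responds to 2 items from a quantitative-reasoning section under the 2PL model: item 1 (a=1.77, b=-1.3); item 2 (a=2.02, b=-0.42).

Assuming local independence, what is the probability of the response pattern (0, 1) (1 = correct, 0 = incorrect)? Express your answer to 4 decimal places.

0.0926

P(θ) = 1 / (1 + exp(−a(θ − b)))
P_1 = 1/(1+e^{-0.8850}) = 0.7079
P_2 = 1/(1+e^{0.7676}) = 0.3170
L = (1−P_1) × P_2 = 0.2921 × 0.3170 = 0.09261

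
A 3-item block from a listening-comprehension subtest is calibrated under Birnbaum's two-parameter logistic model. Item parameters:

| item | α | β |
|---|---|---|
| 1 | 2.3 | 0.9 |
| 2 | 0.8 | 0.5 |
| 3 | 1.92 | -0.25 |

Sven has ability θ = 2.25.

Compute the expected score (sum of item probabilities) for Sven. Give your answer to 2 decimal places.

2.75

P(θ) = 1 / (1 + exp(−α(θ − β)))
P_1 = 1/(1+e^{-3.1050}) = 0.9571
P_2 = 1/(1+e^{-1.4000}) = 0.8022
P_3 = 1/(1+e^{-4.8000}) = 0.9918
E[score] = 0.9571 + 0.8022 + 0.9918 = 2.7511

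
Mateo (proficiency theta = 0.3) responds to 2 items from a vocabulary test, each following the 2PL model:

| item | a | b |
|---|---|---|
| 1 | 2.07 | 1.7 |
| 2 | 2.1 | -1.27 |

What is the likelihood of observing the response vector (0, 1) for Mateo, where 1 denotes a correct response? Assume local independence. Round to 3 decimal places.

0.914

P(theta) = 1 / (1 + exp(−a(theta − b)))
P_1 = 1/(1+e^{2.8980}) = 0.0523
P_2 = 1/(1+e^{-3.2970}) = 0.9643
L = (1−P_1) × P_2 = 0.9477 × 0.9643 = 0.91394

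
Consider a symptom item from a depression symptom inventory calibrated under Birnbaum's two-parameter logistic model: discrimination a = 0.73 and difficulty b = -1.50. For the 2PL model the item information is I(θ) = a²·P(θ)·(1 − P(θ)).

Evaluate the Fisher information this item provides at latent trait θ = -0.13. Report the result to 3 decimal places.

P = 1/(1+e^{-1.0001}) = 0.7311
P(1−P) = 0.7311 × 0.2689 = 0.1966
I = a² × P(1−P) = 0.73² × 0.1966 = 0.10477

0.105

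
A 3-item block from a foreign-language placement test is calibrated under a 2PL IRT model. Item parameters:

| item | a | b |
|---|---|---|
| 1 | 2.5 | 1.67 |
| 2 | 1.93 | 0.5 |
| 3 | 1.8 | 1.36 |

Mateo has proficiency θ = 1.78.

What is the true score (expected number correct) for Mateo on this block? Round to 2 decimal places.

2.17

P(θ) = 1 / (1 + exp(−a(θ − b)))
P_1 = 1/(1+e^{-0.2750}) = 0.5683
P_2 = 1/(1+e^{-2.4704}) = 0.9220
P_3 = 1/(1+e^{-0.7560}) = 0.6805
E[score] = 0.5683 + 0.9220 + 0.6805 = 2.1708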